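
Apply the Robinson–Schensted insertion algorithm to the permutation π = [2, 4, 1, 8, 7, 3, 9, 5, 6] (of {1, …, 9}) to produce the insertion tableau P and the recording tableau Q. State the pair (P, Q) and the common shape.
P = [1, 3, 5, 6] / [2, 4, 7, 9] / [8];  Q = [1, 2, 4, 7] / [3, 5, 8, 9] / [6];  common shape = (4, 4, 1)

Row-insert the values π_1, π_2, … into P one at a time, bumping the leftmost entry strictly greater than the inserted value down to the next row. The recording tableau Q records, in position (i, j), the step at which that cell was added to P.
  Insert 2 (step 1): P = [2];  Q = [1]
  Insert 4 (step 2): P = [2, 4];  Q = [1, 2]
  Insert 1 (step 3): P = [1, 4] / [2];  Q = [1, 2] / [3]
  Insert 8 (step 4): P = [1, 4, 8] / [2];  Q = [1, 2, 4] / [3]
  Insert 7 (step 5): P = [1, 4, 7] / [2, 8];  Q = [1, 2, 4] / [3, 5]
  Insert 3 (step 6): P = [1, 3, 7] / [2, 4] / [8];  Q = [1, 2, 4] / [3, 5] / [6]
  Insert 9 (step 7): P = [1, 3, 7, 9] / [2, 4] / [8];  Q = [1, 2, 4, 7] / [3, 5] / [6]
  Insert 5 (step 8): P = [1, 3, 5, 9] / [2, 4, 7] / [8];  Q = [1, 2, 4, 7] / [3, 5, 8] / [6]
  Insert 6 (step 9): P = [1, 3, 5, 6] / [2, 4, 7, 9] / [8];  Q = [1, 2, 4, 7] / [3, 5, 8, 9] / [6]
Final shape: (4, 4, 1).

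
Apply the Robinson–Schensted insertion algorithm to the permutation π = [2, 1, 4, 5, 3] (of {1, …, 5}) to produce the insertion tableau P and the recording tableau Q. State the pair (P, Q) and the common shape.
P = [1, 3, 5] / [2, 4];  Q = [1, 3, 4] / [2, 5];  common shape = (3, 2)

Row-insert the values π_1, π_2, … into P one at a time, bumping the leftmost entry strictly greater than the inserted value down to the next row. The recording tableau Q records, in position (i, j), the step at which that cell was added to P.
  Insert 2 (step 1): P = [2];  Q = [1]
  Insert 1 (step 2): P = [1] / [2];  Q = [1] / [2]
  Insert 4 (step 3): P = [1, 4] / [2];  Q = [1, 3] / [2]
  Insert 5 (step 4): P = [1, 4, 5] / [2];  Q = [1, 3, 4] / [2]
  Insert 3 (step 5): P = [1, 3, 5] / [2, 4];  Q = [1, 3, 4] / [2, 5]
Final shape: (3, 2).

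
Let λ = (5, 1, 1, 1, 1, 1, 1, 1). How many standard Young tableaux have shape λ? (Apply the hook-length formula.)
# SYT of shape (5, 1, 1, 1, 1, 1, 1, 1) = 330

Hook-length formula: f^λ = n! / Π hook(c), product over all cells c of the Young diagram. For λ = (5, 1, 1, 1, 1, 1, 1, 1), n = 12 boxes. Hook lengths by row (left-to-right, top-to-bottom): [12, 4, 3, 2, 1]; [7]; [6]; [5]; [4]; [3]; [2]; [1]. Product of hooks = 1451520. So f^λ = 12! / 1451520 = 479001600 / 1451520 = 330.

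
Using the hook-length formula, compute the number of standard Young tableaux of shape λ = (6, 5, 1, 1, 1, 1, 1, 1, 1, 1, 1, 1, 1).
# SYT of shape (6, 5, 1, 1, 1, 1, 1, 1, 1, 1, 1, 1, 1) = 11316305

Hook-length formula: f^λ = n! / Π hook(c), product over all cells c of the Young diagram. For λ = (6, 5, 1, 1, 1, 1, 1, 1, 1, 1, 1, 1, 1), n = 22 boxes. Hook lengths by row (left-to-right, top-to-bottom): [18, 6, 5, 4, 3, 1]; [16, 4, 3, 2, 1]; [11]; [10]; [9]; [8]; [7]; [6]; [5]; [4]; [3]; [2]; [1]. Product of hooks = 99325771776000. So f^λ = 22! / 99325771776000 = 1124000727777607680000 / 99325771776000 = 11316305.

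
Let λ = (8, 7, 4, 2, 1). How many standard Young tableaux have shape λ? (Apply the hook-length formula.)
# SYT of shape (8, 7, 4, 2, 1) = 1344377034

Hook-length formula: f^λ = n! / Π hook(c), product over all cells c of the Young diagram. For λ = (8, 7, 4, 2, 1), n = 22 boxes. Hook lengths by row (left-to-right, top-to-bottom): [12, 10, 8, 7, 5, 4, 3, 1]; [10, 8, 6, 5, 3, 2, 1]; [6, 4, 2, 1]; [3, 1]; [1]. Product of hooks = 836075520000. So f^λ = 22! / 836075520000 = 1124000727777607680000 / 836075520000 = 1344377034.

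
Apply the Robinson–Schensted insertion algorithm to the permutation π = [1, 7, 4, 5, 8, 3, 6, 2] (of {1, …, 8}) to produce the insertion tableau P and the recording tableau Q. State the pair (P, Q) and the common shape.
P = [1, 2, 5, 6] / [3, 8] / [4] / [7];  Q = [1, 2, 4, 5] / [3, 7] / [6] / [8];  common shape = (4, 2, 1, 1)

Row-insert the values π_1, π_2, … into P one at a time, bumping the leftmost entry strictly greater than the inserted value down to the next row. The recording tableau Q records, in position (i, j), the step at which that cell was added to P.
  Insert 1 (step 1): P = [1];  Q = [1]
  Insert 7 (step 2): P = [1, 7];  Q = [1, 2]
  Insert 4 (step 3): P = [1, 4] / [7];  Q = [1, 2] / [3]
  Insert 5 (step 4): P = [1, 4, 5] / [7];  Q = [1, 2, 4] / [3]
  Insert 8 (step 5): P = [1, 4, 5, 8] / [7];  Q = [1, 2, 4, 5] / [3]
  Insert 3 (step 6): P = [1, 3, 5, 8] / [4] / [7];  Q = [1, 2, 4, 5] / [3] / [6]
  Insert 6 (step 7): P = [1, 3, 5, 6] / [4, 8] / [7];  Q = [1, 2, 4, 5] / [3, 7] / [6]
  Insert 2 (step 8): P = [1, 2, 5, 6] / [3, 8] / [4] / [7];  Q = [1, 2, 4, 5] / [3, 7] / [6] / [8]
Final shape: (4, 2, 1, 1).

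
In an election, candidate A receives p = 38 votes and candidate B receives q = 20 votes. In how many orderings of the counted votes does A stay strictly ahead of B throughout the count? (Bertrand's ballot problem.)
Strict-lead orderings = 573285572389530

Total orderings of the 58 votes with 38 for A: C(58, 38) = 1847253511032930. By the Bertrand ballot formula (Cycle Lemma / reflection principle), the number of orderings in which A is strictly ahead of B throughout is (p − q)/(p + q) · C(p + q, p) = (38 − 20)/(38 + 20) · 1847253511032930 = 573285572389530.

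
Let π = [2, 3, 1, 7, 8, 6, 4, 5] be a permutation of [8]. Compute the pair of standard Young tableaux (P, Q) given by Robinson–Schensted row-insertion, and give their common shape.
P = [1, 3, 4, 5] / [2, 6, 8] / [7];  Q = [1, 2, 4, 5] / [3, 6, 8] / [7];  common shape = (4, 3, 1)

Row-insert the values π_1, π_2, … into P one at a time, bumping the leftmost entry strictly greater than the inserted value down to the next row. The recording tableau Q records, in position (i, j), the step at which that cell was added to P.
  Insert 2 (step 1): P = [2];  Q = [1]
  Insert 3 (step 2): P = [2, 3];  Q = [1, 2]
  Insert 1 (step 3): P = [1, 3] / [2];  Q = [1, 2] / [3]
  Insert 7 (step 4): P = [1, 3, 7] / [2];  Q = [1, 2, 4] / [3]
  Insert 8 (step 5): P = [1, 3, 7, 8] / [2];  Q = [1, 2, 4, 5] / [3]
  Insert 6 (step 6): P = [1, 3, 6, 8] / [2, 7];  Q = [1, 2, 4, 5] / [3, 6]
  Insert 4 (step 7): P = [1, 3, 4, 8] / [2, 6] / [7];  Q = [1, 2, 4, 5] / [3, 6] / [7]
  Insert 5 (step 8): P = [1, 3, 4, 5] / [2, 6, 8] / [7];  Q = [1, 2, 4, 5] / [3, 6, 8] / [7]
Final shape: (4, 3, 1).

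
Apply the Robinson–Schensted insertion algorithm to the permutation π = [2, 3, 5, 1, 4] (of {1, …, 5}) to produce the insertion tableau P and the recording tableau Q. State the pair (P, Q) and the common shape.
P = [1, 3, 4] / [2, 5];  Q = [1, 2, 3] / [4, 5];  common shape = (3, 2)

Row-insert the values π_1, π_2, … into P one at a time, bumping the leftmost entry strictly greater than the inserted value down to the next row. The recording tableau Q records, in position (i, j), the step at which that cell was added to P.
  Insert 2 (step 1): P = [2];  Q = [1]
  Insert 3 (step 2): P = [2, 3];  Q = [1, 2]
  Insert 5 (step 3): P = [2, 3, 5];  Q = [1, 2, 3]
  Insert 1 (step 4): P = [1, 3, 5] / [2];  Q = [1, 2, 3] / [4]
  Insert 4 (step 5): P = [1, 3, 4] / [2, 5];  Q = [1, 2, 3] / [4, 5]
Final shape: (3, 2).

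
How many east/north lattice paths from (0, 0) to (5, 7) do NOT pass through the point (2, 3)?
Number of paths = 442

Total paths from (0, 0) to (5, 7): C(12, 5) = 792. Paths through (2, 3): (paths (0, 0) → (2, 3)) × (paths (2, 3) → (5, 7)) = C(5, 2) · C(7, 3) = 10 · 35 = 350. Avoidance count = 792 − 350 = 442.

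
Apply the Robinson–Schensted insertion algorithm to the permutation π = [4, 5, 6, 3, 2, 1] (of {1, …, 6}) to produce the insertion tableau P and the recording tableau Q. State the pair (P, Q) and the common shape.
P = [1, 5, 6] / [2] / [3] / [4];  Q = [1, 2, 3] / [4] / [5] / [6];  common shape = (3, 1, 1, 1)

Row-insert the values π_1, π_2, … into P one at a time, bumping the leftmost entry strictly greater than the inserted value down to the next row. The recording tableau Q records, in position (i, j), the step at which that cell was added to P.
  Insert 4 (step 1): P = [4];  Q = [1]
  Insert 5 (step 2): P = [4, 5];  Q = [1, 2]
  Insert 6 (step 3): P = [4, 5, 6];  Q = [1, 2, 3]
  Insert 3 (step 4): P = [3, 5, 6] / [4];  Q = [1, 2, 3] / [4]
  Insert 2 (step 5): P = [2, 5, 6] / [3] / [4];  Q = [1, 2, 3] / [4] / [5]
  Insert 1 (step 6): P = [1, 5, 6] / [2] / [3] / [4];  Q = [1, 2, 3] / [4] / [5] / [6]
Final shape: (3, 1, 1, 1).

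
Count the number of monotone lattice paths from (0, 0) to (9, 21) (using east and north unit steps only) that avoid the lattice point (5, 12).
Number of paths = 9882730

Total paths from (0, 0) to (9, 21): C(30, 9) = 14307150. Paths through (5, 12): (paths (0, 0) → (5, 12)) × (paths (5, 12) → (9, 21)) = C(17, 5) · C(13, 4) = 6188 · 715 = 4424420. Avoidance count = 14307150 − 4424420 = 9882730.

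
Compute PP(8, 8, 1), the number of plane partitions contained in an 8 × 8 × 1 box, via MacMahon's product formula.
PP(8, 8, 1) = 12870

Evaluate the triple product over i = 1..8, j = 1..8, k = 1..1. The factors are (2/1) · (3/2) · (4/3) · (5/4) · (6/5) · (7/6) · (8/7) · (9/8) · … (64 factors total). The numerators and denominators telescope so the product is an integer; carrying out the multiplication exactly gives PP(8, 8, 1) = 12870.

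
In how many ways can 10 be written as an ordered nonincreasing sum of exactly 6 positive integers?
p(10, 6 parts) = 5

Partitions of n into exactly k parts ↔ partitions of n − k into at most k parts (subtract 1 from each part). For n = 10, k = 6, the partitions are: 5+1+1+1+1+1, 4+2+1+1+1+1, 3+3+1+1+1+1, 3+2+2+1+1+1, 2+2+2+2+1+1. Count = 5.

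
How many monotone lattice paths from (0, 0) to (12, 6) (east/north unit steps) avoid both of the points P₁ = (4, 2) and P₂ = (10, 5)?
Number of paths = 5910

Inclusion–exclusion. Total paths: C(18, 12) = 18564. Through P₁: C(6, 4)·C(12, 8) = 7425. Through P₂: C(15, 10)·C(3, 2) = 9009. Since P₁ is strictly southwest of P₂, a monotone path through both must visit P₁ then P₂; paths through both = C(6, 4)·C(9, 6)·C(3, 2) = 3780. Avoid both = 18564 − 7425 − 9009 + 3780 = 5910.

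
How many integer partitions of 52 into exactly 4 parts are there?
p(52, 4 parts) = 1033

Partitions of n into exactly k parts are in bijection with partitions of n − k into at most k parts (subtract 1 from each part). So p(52, exactly 4) = p(48, parts ≤ 4). Computing via the recurrence p(m, j) = p(m, j−1) + p(m−j, j) gives 1033.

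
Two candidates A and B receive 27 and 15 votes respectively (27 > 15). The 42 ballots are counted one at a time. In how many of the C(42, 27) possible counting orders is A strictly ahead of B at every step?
Strict-lead orderings = 28192122176

Total orderings of the 42 votes with 27 for A: C(42, 27) = 98672427616. By the Bertrand ballot formula (Cycle Lemma / reflection principle), the number of orderings in which A is strictly ahead of B throughout is (p − q)/(p + q) · C(p + q, p) = (27 − 15)/(27 + 15) · 98672427616 = 28192122176.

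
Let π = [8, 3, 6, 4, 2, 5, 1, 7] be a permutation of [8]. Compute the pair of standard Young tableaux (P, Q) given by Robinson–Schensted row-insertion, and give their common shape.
P = [1, 4, 5, 7] / [2] / [3] / [6] / [8];  Q = [1, 3, 6, 8] / [2] / [4] / [5] / [7];  common shape = (4, 1, 1, 1, 1)

Row-insert the values π_1, π_2, … into P one at a time, bumping the leftmost entry strictly greater than the inserted value down to the next row. The recording tableau Q records, in position (i, j), the step at which that cell was added to P.
  Insert 8 (step 1): P = [8];  Q = [1]
  Insert 3 (step 2): P = [3] / [8];  Q = [1] / [2]
  Insert 6 (step 3): P = [3, 6] / [8];  Q = [1, 3] / [2]
  Insert 4 (step 4): P = [3, 4] / [6] / [8];  Q = [1, 3] / [2] / [4]
  Insert 2 (step 5): P = [2, 4] / [3] / [6] / [8];  Q = [1, 3] / [2] / [4] / [5]
  Insert 5 (step 6): P = [2, 4, 5] / [3] / [6] / [8];  Q = [1, 3, 6] / [2] / [4] / [5]
  Insert 1 (step 7): P = [1, 4, 5] / [2] / [3] / [6] / [8];  Q = [1, 3, 6] / [2] / [4] / [5] / [7]
  Insert 7 (step 8): P = [1, 4, 5, 7] / [2] / [3] / [6] / [8];  Q = [1, 3, 6, 8] / [2] / [4] / [5] / [7]
Final shape: (4, 1, 1, 1, 1).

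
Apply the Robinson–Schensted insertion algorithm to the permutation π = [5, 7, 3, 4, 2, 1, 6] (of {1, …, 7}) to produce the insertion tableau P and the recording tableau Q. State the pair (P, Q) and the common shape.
P = [1, 4, 6] / [2, 7] / [3] / [5];  Q = [1, 2, 7] / [3, 4] / [5] / [6];  common shape = (3, 2, 1, 1)

Row-insert the values π_1, π_2, … into P one at a time, bumping the leftmost entry strictly greater than the inserted value down to the next row. The recording tableau Q records, in position (i, j), the step at which that cell was added to P.
  Insert 5 (step 1): P = [5];  Q = [1]
  Insert 7 (step 2): P = [5, 7];  Q = [1, 2]
  Insert 3 (step 3): P = [3, 7] / [5];  Q = [1, 2] / [3]
  Insert 4 (step 4): P = [3, 4] / [5, 7];  Q = [1, 2] / [3, 4]
  Insert 2 (step 5): P = [2, 4] / [3, 7] / [5];  Q = [1, 2] / [3, 4] / [5]
  Insert 1 (step 6): P = [1, 4] / [2, 7] / [3] / [5];  Q = [1, 2] / [3, 4] / [5] / [6]
  Insert 6 (step 7): P = [1, 4, 6] / [2, 7] / [3] / [5];  Q = [1, 2, 7] / [3, 4] / [5] / [6]
Final shape: (3, 2, 1, 1).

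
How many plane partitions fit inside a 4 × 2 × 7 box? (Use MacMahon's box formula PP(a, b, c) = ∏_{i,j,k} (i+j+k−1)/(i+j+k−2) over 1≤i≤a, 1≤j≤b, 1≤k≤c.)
PP(4, 2, 7) = 32670

Evaluate the triple product over i = 1..4, j = 1..2, k = 1..7. The factors are (2/1) · (3/2) · (4/3) · (5/4) · (6/5) · (7/6) · (8/7) · (3/2) · … (56 factors total). The numerators and denominators telescope so the product is an integer; carrying out the multiplication exactly gives PP(4, 2, 7) = 32670.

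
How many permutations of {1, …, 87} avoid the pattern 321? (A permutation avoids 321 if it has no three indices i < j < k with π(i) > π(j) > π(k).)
C_87 = 16435314834665426797069144960762886143367590394940

These 321-avoiding permutations are counted by the Catalan number C_n = (1/(n + 1)) · C(2n, n). For n = 87: C_87 = (1/88) · C(174, 87) = 1446307705450557558142084756547133980616347954754720/88 = 16435314834665426797069144960762886143367590394940.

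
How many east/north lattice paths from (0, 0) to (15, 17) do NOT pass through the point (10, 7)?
Number of paths = 507320376

Total paths from (0, 0) to (15, 17): C(32, 15) = 565722720. Paths through (10, 7): (paths (0, 0) → (10, 7)) × (paths (10, 7) → (15, 17)) = C(17, 10) · C(15, 5) = 19448 · 3003 = 58402344. Avoidance count = 565722720 − 58402344 = 507320376.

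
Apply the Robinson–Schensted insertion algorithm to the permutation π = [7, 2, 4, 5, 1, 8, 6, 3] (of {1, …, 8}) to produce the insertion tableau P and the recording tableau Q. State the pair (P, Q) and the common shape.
P = [1, 3, 5, 6] / [2, 4] / [7, 8];  Q = [1, 3, 4, 6] / [2, 7] / [5, 8];  common shape = (4, 2, 2)

Row-insert the values π_1, π_2, … into P one at a time, bumping the leftmost entry strictly greater than the inserted value down to the next row. The recording tableau Q records, in position (i, j), the step at which that cell was added to P.
  Insert 7 (step 1): P = [7];  Q = [1]
  Insert 2 (step 2): P = [2] / [7];  Q = [1] / [2]
  Insert 4 (step 3): P = [2, 4] / [7];  Q = [1, 3] / [2]
  Insert 5 (step 4): P = [2, 4, 5] / [7];  Q = [1, 3, 4] / [2]
  Insert 1 (step 5): P = [1, 4, 5] / [2] / [7];  Q = [1, 3, 4] / [2] / [5]
  Insert 8 (step 6): P = [1, 4, 5, 8] / [2] / [7];  Q = [1, 3, 4, 6] / [2] / [5]
  Insert 6 (step 7): P = [1, 4, 5, 6] / [2, 8] / [7];  Q = [1, 3, 4, 6] / [2, 7] / [5]
  Insert 3 (step 8): P = [1, 3, 5, 6] / [2, 4] / [7, 8];  Q = [1, 3, 4, 6] / [2, 7] / [5, 8]
Final shape: (4, 2, 2).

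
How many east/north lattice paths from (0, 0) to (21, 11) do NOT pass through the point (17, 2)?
Number of paths = 128902215

Total paths from (0, 0) to (21, 11): C(32, 21) = 129024480. Paths through (17, 2): (paths (0, 0) → (17, 2)) × (paths (17, 2) → (21, 11)) = C(19, 17) · C(13, 4) = 171 · 715 = 122265. Avoidance count = 129024480 − 122265 = 128902215.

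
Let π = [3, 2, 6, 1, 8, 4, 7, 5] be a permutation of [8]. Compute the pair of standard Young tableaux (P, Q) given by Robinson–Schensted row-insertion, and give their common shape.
P = [1, 4, 5] / [2, 6, 7] / [3, 8];  Q = [1, 3, 5] / [2, 6, 7] / [4, 8];  common shape = (3, 3, 2)

Row-insert the values π_1, π_2, … into P one at a time, bumping the leftmost entry strictly greater than the inserted value down to the next row. The recording tableau Q records, in position (i, j), the step at which that cell was added to P.
  Insert 3 (step 1): P = [3];  Q = [1]
  Insert 2 (step 2): P = [2] / [3];  Q = [1] / [2]
  Insert 6 (step 3): P = [2, 6] / [3];  Q = [1, 3] / [2]
  Insert 1 (step 4): P = [1, 6] / [2] / [3];  Q = [1, 3] / [2] / [4]
  Insert 8 (step 5): P = [1, 6, 8] / [2] / [3];  Q = [1, 3, 5] / [2] / [4]
  Insert 4 (step 6): P = [1, 4, 8] / [2, 6] / [3];  Q = [1, 3, 5] / [2, 6] / [4]
  Insert 7 (step 7): P = [1, 4, 7] / [2, 6, 8] / [3];  Q = [1, 3, 5] / [2, 6, 7] / [4]
  Insert 5 (step 8): P = [1, 4, 5] / [2, 6, 7] / [3, 8];  Q = [1, 3, 5] / [2, 6, 7] / [4, 8]
Final shape: (3, 3, 2).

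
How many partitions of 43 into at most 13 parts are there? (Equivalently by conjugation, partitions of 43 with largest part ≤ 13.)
p(43, parts ≤ 13) = 41269

Use the recurrence p(n, m) = p(n, m−1) + p(n−m, m): either the largest part is < m (count p(n, m−1)) or the largest part is exactly m (remove one copy of m, count p(n−m, m)). With p(0, ·) = 1 this gives p(43, parts ≤ 13) = 41269. (By conjugating Young diagrams, this also counts partitions of 43 into at most 13 parts.)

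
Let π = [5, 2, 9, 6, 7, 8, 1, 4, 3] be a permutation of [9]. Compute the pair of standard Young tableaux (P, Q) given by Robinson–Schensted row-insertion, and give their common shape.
P = [1, 3, 7, 8] / [2, 4] / [5, 6] / [9];  Q = [1, 3, 5, 6] / [2, 4] / [7, 8] / [9];  common shape = (4, 2, 2, 1)

Row-insert the values π_1, π_2, … into P one at a time, bumping the leftmost entry strictly greater than the inserted value down to the next row. The recording tableau Q records, in position (i, j), the step at which that cell was added to P.
  Insert 5 (step 1): P = [5];  Q = [1]
  Insert 2 (step 2): P = [2] / [5];  Q = [1] / [2]
  Insert 9 (step 3): P = [2, 9] / [5];  Q = [1, 3] / [2]
  Insert 6 (step 4): P = [2, 6] / [5, 9];  Q = [1, 3] / [2, 4]
  Insert 7 (step 5): P = [2, 6, 7] / [5, 9];  Q = [1, 3, 5] / [2, 4]
  Insert 8 (step 6): P = [2, 6, 7, 8] / [5, 9];  Q = [1, 3, 5, 6] / [2, 4]
  Insert 1 (step 7): P = [1, 6, 7, 8] / [2, 9] / [5];  Q = [1, 3, 5, 6] / [2, 4] / [7]
  Insert 4 (step 8): P = [1, 4, 7, 8] / [2, 6] / [5, 9];  Q = [1, 3, 5, 6] / [2, 4] / [7, 8]
  Insert 3 (step 9): P = [1, 3, 7, 8] / [2, 4] / [5, 6] / [9];  Q = [1, 3, 5, 6] / [2, 4] / [7, 8] / [9]
Final shape: (4, 2, 2, 1).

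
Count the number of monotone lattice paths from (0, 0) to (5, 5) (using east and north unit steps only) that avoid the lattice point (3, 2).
Number of paths = 152

Total paths from (0, 0) to (5, 5): C(10, 5) = 252. Paths through (3, 2): (paths (0, 0) → (3, 2)) × (paths (3, 2) → (5, 5)) = C(5, 3) · C(5, 2) = 10 · 10 = 100. Avoidance count = 252 − 100 = 152.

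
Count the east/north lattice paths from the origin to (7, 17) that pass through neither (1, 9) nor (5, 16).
Number of paths = 264927

Inclusion–exclusion. Total paths: C(24, 7) = 346104. Through P₁: C(10, 1)·C(14, 6) = 30030. Through P₂: C(21, 5)·C(3, 2) = 61047. Since P₁ is strictly southwest of P₂, a monotone path through both must visit P₁ then P₂; paths through both = C(10, 1)·C(11, 4)·C(3, 2) = 9900. Avoid both = 346104 − 30030 − 61047 + 9900 = 264927.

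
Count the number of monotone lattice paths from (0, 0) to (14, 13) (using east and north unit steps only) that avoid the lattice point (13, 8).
Number of paths = 18837360

Total paths from (0, 0) to (14, 13): C(27, 14) = 20058300. Paths through (13, 8): (paths (0, 0) → (13, 8)) × (paths (13, 8) → (14, 13)) = C(21, 13) · C(6, 1) = 203490 · 6 = 1220940. Avoidance count = 20058300 − 1220940 = 18837360.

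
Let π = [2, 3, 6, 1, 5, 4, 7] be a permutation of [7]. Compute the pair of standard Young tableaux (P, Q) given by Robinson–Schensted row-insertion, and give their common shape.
P = [1, 3, 4, 7] / [2, 5] / [6];  Q = [1, 2, 3, 7] / [4, 5] / [6];  common shape = (4, 2, 1)

Row-insert the values π_1, π_2, … into P one at a time, bumping the leftmost entry strictly greater than the inserted value down to the next row. The recording tableau Q records, in position (i, j), the step at which that cell was added to P.
  Insert 2 (step 1): P = [2];  Q = [1]
  Insert 3 (step 2): P = [2, 3];  Q = [1, 2]
  Insert 6 (step 3): P = [2, 3, 6];  Q = [1, 2, 3]
  Insert 1 (step 4): P = [1, 3, 6] / [2];  Q = [1, 2, 3] / [4]
  Insert 5 (step 5): P = [1, 3, 5] / [2, 6];  Q = [1, 2, 3] / [4, 5]
  Insert 4 (step 6): P = [1, 3, 4] / [2, 5] / [6];  Q = [1, 2, 3] / [4, 5] / [6]
  Insert 7 (step 7): P = [1, 3, 4, 7] / [2, 5] / [6];  Q = [1, 2, 3, 7] / [4, 5] / [6]
Final shape: (4, 2, 1).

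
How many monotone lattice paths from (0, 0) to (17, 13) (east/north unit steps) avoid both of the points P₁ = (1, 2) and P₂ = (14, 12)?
Number of paths = 55744157

Inclusion–exclusion. Total paths: C(30, 17) = 119759850. Through P₁: C(3, 1)·C(27, 16) = 39113685. Through P₂: C(26, 14)·C(4, 3) = 38630800. Since P₁ is strictly southwest of P₂, a monotone path through both must visit P₁ then P₂; paths through both = C(3, 1)·C(23, 13)·C(4, 3) = 13728792. Avoid both = 119759850 − 39113685 − 38630800 + 13728792 = 55744157.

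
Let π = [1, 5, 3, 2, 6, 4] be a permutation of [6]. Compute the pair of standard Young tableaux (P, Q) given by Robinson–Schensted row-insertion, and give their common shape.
P = [1, 2, 4] / [3, 6] / [5];  Q = [1, 2, 5] / [3, 6] / [4];  common shape = (3, 2, 1)

Row-insert the values π_1, π_2, … into P one at a time, bumping the leftmost entry strictly greater than the inserted value down to the next row. The recording tableau Q records, in position (i, j), the step at which that cell was added to P.
  Insert 1 (step 1): P = [1];  Q = [1]
  Insert 5 (step 2): P = [1, 5];  Q = [1, 2]
  Insert 3 (step 3): P = [1, 3] / [5];  Q = [1, 2] / [3]
  Insert 2 (step 4): P = [1, 2] / [3] / [5];  Q = [1, 2] / [3] / [4]
  Insert 6 (step 5): P = [1, 2, 6] / [3] / [5];  Q = [1, 2, 5] / [3] / [4]
  Insert 4 (step 6): P = [1, 2, 4] / [3, 6] / [5];  Q = [1, 2, 5] / [3, 6] / [4]
Final shape: (3, 2, 1).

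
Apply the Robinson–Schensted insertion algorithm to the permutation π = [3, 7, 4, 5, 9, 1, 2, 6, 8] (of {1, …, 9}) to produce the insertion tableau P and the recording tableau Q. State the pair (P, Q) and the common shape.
P = [1, 2, 5, 6, 8] / [3, 4, 9] / [7];  Q = [1, 2, 4, 5, 9] / [3, 7, 8] / [6];  common shape = (5, 3, 1)

Row-insert the values π_1, π_2, … into P one at a time, bumping the leftmost entry strictly greater than the inserted value down to the next row. The recording tableau Q records, in position (i, j), the step at which that cell was added to P.
  Insert 3 (step 1): P = [3];  Q = [1]
  Insert 7 (step 2): P = [3, 7];  Q = [1, 2]
  Insert 4 (step 3): P = [3, 4] / [7];  Q = [1, 2] / [3]
  Insert 5 (step 4): P = [3, 4, 5] / [7];  Q = [1, 2, 4] / [3]
  Insert 9 (step 5): P = [3, 4, 5, 9] / [7];  Q = [1, 2, 4, 5] / [3]
  Insert 1 (step 6): P = [1, 4, 5, 9] / [3] / [7];  Q = [1, 2, 4, 5] / [3] / [6]
  Insert 2 (step 7): P = [1, 2, 5, 9] / [3, 4] / [7];  Q = [1, 2, 4, 5] / [3, 7] / [6]
  Insert 6 (step 8): P = [1, 2, 5, 6] / [3, 4, 9] / [7];  Q = [1, 2, 4, 5] / [3, 7, 8] / [6]
  Insert 8 (step 9): P = [1, 2, 5, 6, 8] / [3, 4, 9] / [7];  Q = [1, 2, 4, 5, 9] / [3, 7, 8] / [6]
Final shape: (5, 3, 1).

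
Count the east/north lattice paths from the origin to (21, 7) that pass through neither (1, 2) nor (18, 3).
Number of paths = 979990

Inclusion–exclusion. Total paths: C(28, 21) = 1184040. Through P₁: C(3, 1)·C(25, 20) = 159390. Through P₂: C(21, 18)·C(7, 3) = 46550. Since P₁ is strictly southwest of P₂, a monotone path through both must visit P₁ then P₂; paths through both = C(3, 1)·C(18, 17)·C(7, 3) = 1890. Avoid both = 1184040 − 159390 − 46550 + 1890 = 979990.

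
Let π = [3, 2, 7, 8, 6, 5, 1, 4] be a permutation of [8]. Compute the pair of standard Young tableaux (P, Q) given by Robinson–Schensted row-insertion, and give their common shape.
P = [1, 4, 8] / [2, 5] / [3, 6] / [7];  Q = [1, 3, 4] / [2, 5] / [6, 8] / [7];  common shape = (3, 2, 2, 1)

Row-insert the values π_1, π_2, … into P one at a time, bumping the leftmost entry strictly greater than the inserted value down to the next row. The recording tableau Q records, in position (i, j), the step at which that cell was added to P.
  Insert 3 (step 1): P = [3];  Q = [1]
  Insert 2 (step 2): P = [2] / [3];  Q = [1] / [2]
  Insert 7 (step 3): P = [2, 7] / [3];  Q = [1, 3] / [2]
  Insert 8 (step 4): P = [2, 7, 8] / [3];  Q = [1, 3, 4] / [2]
  Insert 6 (step 5): P = [2, 6, 8] / [3, 7];  Q = [1, 3, 4] / [2, 5]
  Insert 5 (step 6): P = [2, 5, 8] / [3, 6] / [7];  Q = [1, 3, 4] / [2, 5] / [6]
  Insert 1 (step 7): P = [1, 5, 8] / [2, 6] / [3] / [7];  Q = [1, 3, 4] / [2, 5] / [6] / [7]
  Insert 4 (step 8): P = [1, 4, 8] / [2, 5] / [3, 6] / [7];  Q = [1, 3, 4] / [2, 5] / [6, 8] / [7]
Final shape: (3, 2, 2, 1).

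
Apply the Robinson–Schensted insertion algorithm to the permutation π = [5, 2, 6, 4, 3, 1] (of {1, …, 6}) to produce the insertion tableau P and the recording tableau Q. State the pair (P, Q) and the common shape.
P = [1, 3] / [2, 6] / [4] / [5];  Q = [1, 3] / [2, 4] / [5] / [6];  common shape = (2, 2, 1, 1)

Row-insert the values π_1, π_2, … into P one at a time, bumping the leftmost entry strictly greater than the inserted value down to the next row. The recording tableau Q records, in position (i, j), the step at which that cell was added to P.
  Insert 5 (step 1): P = [5];  Q = [1]
  Insert 2 (step 2): P = [2] / [5];  Q = [1] / [2]
  Insert 6 (step 3): P = [2, 6] / [5];  Q = [1, 3] / [2]
  Insert 4 (step 4): P = [2, 4] / [5, 6];  Q = [1, 3] / [2, 4]
  Insert 3 (step 5): P = [2, 3] / [4, 6] / [5];  Q = [1, 3] / [2, 4] / [5]
  Insert 1 (step 6): P = [1, 3] / [2, 6] / [4] / [5];  Q = [1, 3] / [2, 4] / [5] / [6]
Final shape: (2, 2, 1, 1).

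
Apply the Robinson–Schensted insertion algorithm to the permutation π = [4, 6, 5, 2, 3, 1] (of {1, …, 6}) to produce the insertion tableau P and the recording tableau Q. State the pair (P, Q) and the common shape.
P = [1, 3] / [2, 5] / [4] / [6];  Q = [1, 2] / [3, 5] / [4] / [6];  common shape = (2, 2, 1, 1)

Row-insert the values π_1, π_2, … into P one at a time, bumping the leftmost entry strictly greater than the inserted value down to the next row. The recording tableau Q records, in position (i, j), the step at which that cell was added to P.
  Insert 4 (step 1): P = [4];  Q = [1]
  Insert 6 (step 2): P = [4, 6];  Q = [1, 2]
  Insert 5 (step 3): P = [4, 5] / [6];  Q = [1, 2] / [3]
  Insert 2 (step 4): P = [2, 5] / [4] / [6];  Q = [1, 2] / [3] / [4]
  Insert 3 (step 5): P = [2, 3] / [4, 5] / [6];  Q = [1, 2] / [3, 5] / [4]
  Insert 1 (step 6): P = [1, 3] / [2, 5] / [4] / [6];  Q = [1, 2] / [3, 5] / [4] / [6]
Final shape: (2, 2, 1, 1).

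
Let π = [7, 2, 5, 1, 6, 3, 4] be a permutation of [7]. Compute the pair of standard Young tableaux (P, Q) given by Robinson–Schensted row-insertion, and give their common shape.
P = [1, 3, 4] / [2, 5, 6] / [7];  Q = [1, 3, 5] / [2, 6, 7] / [4];  common shape = (3, 3, 1)

Row-insert the values π_1, π_2, … into P one at a time, bumping the leftmost entry strictly greater than the inserted value down to the next row. The recording tableau Q records, in position (i, j), the step at which that cell was added to P.
  Insert 7 (step 1): P = [7];  Q = [1]
  Insert 2 (step 2): P = [2] / [7];  Q = [1] / [2]
  Insert 5 (step 3): P = [2, 5] / [7];  Q = [1, 3] / [2]
  Insert 1 (step 4): P = [1, 5] / [2] / [7];  Q = [1, 3] / [2] / [4]
  Insert 6 (step 5): P = [1, 5, 6] / [2] / [7];  Q = [1, 3, 5] / [2] / [4]
  Insert 3 (step 6): P = [1, 3, 6] / [2, 5] / [7];  Q = [1, 3, 5] / [2, 6] / [4]
  Insert 4 (step 7): P = [1, 3, 4] / [2, 5, 6] / [7];  Q = [1, 3, 5] / [2, 6, 7] / [4]
Final shape: (3, 3, 1).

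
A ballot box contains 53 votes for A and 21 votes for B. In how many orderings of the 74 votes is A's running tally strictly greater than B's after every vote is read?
Strict-lead orderings = 654938537768140032

Total orderings of the 74 votes with 53 for A: C(74, 53) = 1514545368588823824. By the Bertrand ballot formula (Cycle Lemma / reflection principle), the number of orderings in which A is strictly ahead of B throughout is (p − q)/(p + q) · C(p + q, p) = (53 − 21)/(53 + 21) · 1514545368588823824 = 654938537768140032.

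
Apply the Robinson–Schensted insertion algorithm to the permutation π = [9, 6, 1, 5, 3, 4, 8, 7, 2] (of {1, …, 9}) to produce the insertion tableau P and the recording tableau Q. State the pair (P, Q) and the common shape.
P = [1, 2, 4, 7] / [3, 8] / [5] / [6] / [9];  Q = [1, 4, 6, 7] / [2, 8] / [3] / [5] / [9];  common shape = (4, 2, 1, 1, 1)

Row-insert the values π_1, π_2, … into P one at a time, bumping the leftmost entry strictly greater than the inserted value down to the next row. The recording tableau Q records, in position (i, j), the step at which that cell was added to P.
  Insert 9 (step 1): P = [9];  Q = [1]
  Insert 6 (step 2): P = [6] / [9];  Q = [1] / [2]
  Insert 1 (step 3): P = [1] / [6] / [9];  Q = [1] / [2] / [3]
  Insert 5 (step 4): P = [1, 5] / [6] / [9];  Q = [1, 4] / [2] / [3]
  Insert 3 (step 5): P = [1, 3] / [5] / [6] / [9];  Q = [1, 4] / [2] / [3] / [5]
  Insert 4 (step 6): P = [1, 3, 4] / [5] / [6] / [9];  Q = [1, 4, 6] / [2] / [3] / [5]
  Insert 8 (step 7): P = [1, 3, 4, 8] / [5] / [6] / [9];  Q = [1, 4, 6, 7] / [2] / [3] / [5]
  Insert 7 (step 8): P = [1, 3, 4, 7] / [5, 8] / [6] / [9];  Q = [1, 4, 6, 7] / [2, 8] / [3] / [5]
  Insert 2 (step 9): P = [1, 2, 4, 7] / [3, 8] / [5] / [6] / [9];  Q = [1, 4, 6, 7] / [2, 8] / [3] / [5] / [9]
Final shape: (4, 2, 1, 1, 1).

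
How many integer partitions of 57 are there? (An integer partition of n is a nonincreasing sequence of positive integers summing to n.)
p(57) = 614154

Compute p(n) via the recurrence p(n, m) = p(n, m−1) + p(n−m, m), where p(n, m) counts partitions of n with all parts ≤ m and p(n) = p(n, n). The base cases are p(0, m) = 1 and p(n, 0) = 0 for n > 0. Filling the table yields p(57) = 614154. (Euler's pentagonal recurrence is an alternative.)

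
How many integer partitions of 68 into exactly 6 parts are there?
p(68, 6 parts) = 22856

Partitions of n into exactly k parts are in bijection with partitions of n − k into at most k parts (subtract 1 from each part). So p(68, exactly 6) = p(62, parts ≤ 6). Computing via the recurrence p(m, j) = p(m, j−1) + p(m−j, j) gives 22856.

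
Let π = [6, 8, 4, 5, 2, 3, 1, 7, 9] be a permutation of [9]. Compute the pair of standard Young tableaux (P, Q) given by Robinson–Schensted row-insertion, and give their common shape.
P = [1, 3, 7, 9] / [2, 5] / [4, 8] / [6];  Q = [1, 2, 8, 9] / [3, 4] / [5, 6] / [7];  common shape = (4, 2, 2, 1)

Row-insert the values π_1, π_2, … into P one at a time, bumping the leftmost entry strictly greater than the inserted value down to the next row. The recording tableau Q records, in position (i, j), the step at which that cell was added to P.
  Insert 6 (step 1): P = [6];  Q = [1]
  Insert 8 (step 2): P = [6, 8];  Q = [1, 2]
  Insert 4 (step 3): P = [4, 8] / [6];  Q = [1, 2] / [3]
  Insert 5 (step 4): P = [4, 5] / [6, 8];  Q = [1, 2] / [3, 4]
  Insert 2 (step 5): P = [2, 5] / [4, 8] / [6];  Q = [1, 2] / [3, 4] / [5]
  Insert 3 (step 6): P = [2, 3] / [4, 5] / [6, 8];  Q = [1, 2] / [3, 4] / [5, 6]
  Insert 1 (step 7): P = [1, 3] / [2, 5] / [4, 8] / [6];  Q = [1, 2] / [3, 4] / [5, 6] / [7]
  Insert 7 (step 8): P = [1, 3, 7] / [2, 5] / [4, 8] / [6];  Q = [1, 2, 8] / [3, 4] / [5, 6] / [7]
  Insert 9 (step 9): P = [1, 3, 7, 9] / [2, 5] / [4, 8] / [6];  Q = [1, 2, 8, 9] / [3, 4] / [5, 6] / [7]
Final shape: (4, 2, 2, 1).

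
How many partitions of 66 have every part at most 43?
p(66, parts ≤ 43) = 2319012

Use the recurrence p(n, m) = p(n, m−1) + p(n−m, m): either the largest part is < m (count p(n, m−1)) or the largest part is exactly m (remove one copy of m, count p(n−m, m)). With p(0, ·) = 1 this gives p(66, parts ≤ 43) = 2319012. (By conjugating Young diagrams, this also counts partitions of 66 into at most 43 parts.)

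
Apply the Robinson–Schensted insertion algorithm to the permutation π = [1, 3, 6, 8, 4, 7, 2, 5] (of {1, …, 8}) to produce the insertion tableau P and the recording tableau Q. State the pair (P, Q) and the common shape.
P = [1, 2, 4, 5] / [3, 7] / [6, 8];  Q = [1, 2, 3, 4] / [5, 6] / [7, 8];  common shape = (4, 2, 2)

Row-insert the values π_1, π_2, … into P one at a time, bumping the leftmost entry strictly greater than the inserted value down to the next row. The recording tableau Q records, in position (i, j), the step at which that cell was added to P.
  Insert 1 (step 1): P = [1];  Q = [1]
  Insert 3 (step 2): P = [1, 3];  Q = [1, 2]
  Insert 6 (step 3): P = [1, 3, 6];  Q = [1, 2, 3]
  Insert 8 (step 4): P = [1, 3, 6, 8];  Q = [1, 2, 3, 4]
  Insert 4 (step 5): P = [1, 3, 4, 8] / [6];  Q = [1, 2, 3, 4] / [5]
  Insert 7 (step 6): P = [1, 3, 4, 7] / [6, 8];  Q = [1, 2, 3, 4] / [5, 6]
  Insert 2 (step 7): P = [1, 2, 4, 7] / [3, 8] / [6];  Q = [1, 2, 3, 4] / [5, 6] / [7]
  Insert 5 (step 8): P = [1, 2, 4, 5] / [3, 7] / [6, 8];  Q = [1, 2, 3, 4] / [5, 6] / [7, 8]
Final shape: (4, 2, 2).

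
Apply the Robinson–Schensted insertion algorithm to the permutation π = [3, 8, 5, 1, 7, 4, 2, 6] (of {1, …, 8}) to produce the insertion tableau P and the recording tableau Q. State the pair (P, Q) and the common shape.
P = [1, 2, 6] / [3, 4, 7] / [5] / [8];  Q = [1, 2, 5] / [3, 6, 8] / [4] / [7];  common shape = (3, 3, 1, 1)

Row-insert the values π_1, π_2, … into P one at a time, bumping the leftmost entry strictly greater than the inserted value down to the next row. The recording tableau Q records, in position (i, j), the step at which that cell was added to P.
  Insert 3 (step 1): P = [3];  Q = [1]
  Insert 8 (step 2): P = [3, 8];  Q = [1, 2]
  Insert 5 (step 3): P = [3, 5] / [8];  Q = [1, 2] / [3]
  Insert 1 (step 4): P = [1, 5] / [3] / [8];  Q = [1, 2] / [3] / [4]
  Insert 7 (step 5): P = [1, 5, 7] / [3] / [8];  Q = [1, 2, 5] / [3] / [4]
  Insert 4 (step 6): P = [1, 4, 7] / [3, 5] / [8];  Q = [1, 2, 5] / [3, 6] / [4]
  Insert 2 (step 7): P = [1, 2, 7] / [3, 4] / [5] / [8];  Q = [1, 2, 5] / [3, 6] / [4] / [7]
  Insert 6 (step 8): P = [1, 2, 6] / [3, 4, 7] / [5] / [8];  Q = [1, 2, 5] / [3, 6, 8] / [4] / [7]
Final shape: (3, 3, 1, 1).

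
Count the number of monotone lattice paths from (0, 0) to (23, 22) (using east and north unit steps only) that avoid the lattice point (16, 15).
Number of paths = 3085261414560

Total paths from (0, 0) to (23, 22): C(45, 23) = 4116715363800. Paths through (16, 15): (paths (0, 0) → (16, 15)) × (paths (16, 15) → (23, 22)) = C(31, 16) · C(14, 7) = 300540195 · 3432 = 1031453949240. Avoidance count = 4116715363800 − 1031453949240 = 3085261414560.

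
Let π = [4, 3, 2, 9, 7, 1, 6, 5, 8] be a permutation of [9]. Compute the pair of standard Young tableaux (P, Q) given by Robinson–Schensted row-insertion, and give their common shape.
P = [1, 5, 8] / [2, 6] / [3, 7] / [4, 9];  Q = [1, 4, 9] / [2, 5] / [3, 7] / [6, 8];  common shape = (3, 2, 2, 2)

Row-insert the values π_1, π_2, … into P one at a time, bumping the leftmost entry strictly greater than the inserted value down to the next row. The recording tableau Q records, in position (i, j), the step at which that cell was added to P.
  Insert 4 (step 1): P = [4];  Q = [1]
  Insert 3 (step 2): P = [3] / [4];  Q = [1] / [2]
  Insert 2 (step 3): P = [2] / [3] / [4];  Q = [1] / [2] / [3]
  Insert 9 (step 4): P = [2, 9] / [3] / [4];  Q = [1, 4] / [2] / [3]
  Insert 7 (step 5): P = [2, 7] / [3, 9] / [4];  Q = [1, 4] / [2, 5] / [3]
  Insert 1 (step 6): P = [1, 7] / [2, 9] / [3] / [4];  Q = [1, 4] / [2, 5] / [3] / [6]
  Insert 6 (step 7): P = [1, 6] / [2, 7] / [3, 9] / [4];  Q = [1, 4] / [2, 5] / [3, 7] / [6]
  Insert 5 (step 8): P = [1, 5] / [2, 6] / [3, 7] / [4, 9];  Q = [1, 4] / [2, 5] / [3, 7] / [6, 8]
  Insert 8 (step 9): P = [1, 5, 8] / [2, 6] / [3, 7] / [4, 9];  Q = [1, 4, 9] / [2, 5] / [3, 7] / [6, 8]
Final shape: (3, 2, 2, 2).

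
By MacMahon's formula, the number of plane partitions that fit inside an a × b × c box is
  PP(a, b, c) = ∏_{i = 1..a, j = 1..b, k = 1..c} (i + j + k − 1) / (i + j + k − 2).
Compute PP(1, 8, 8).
PP(1, 8, 8) = 12870

Evaluate the triple product over i = 1..1, j = 1..8, k = 1..8. The factors are (2/1) · (3/2) · (4/3) · (5/4) · (6/5) · (7/6) · (8/7) · (9/8) · … (64 factors total). The numerators and denominators telescope so the product is an integer; carrying out the multiplication exactly gives PP(1, 8, 8) = 12870.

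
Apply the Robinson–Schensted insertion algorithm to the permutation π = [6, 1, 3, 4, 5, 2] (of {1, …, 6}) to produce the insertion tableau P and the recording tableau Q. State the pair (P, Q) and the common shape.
P = [1, 2, 4, 5] / [3] / [6];  Q = [1, 3, 4, 5] / [2] / [6];  common shape = (4, 1, 1)

Row-insert the values π_1, π_2, … into P one at a time, bumping the leftmost entry strictly greater than the inserted value down to the next row. The recording tableau Q records, in position (i, j), the step at which that cell was added to P.
  Insert 6 (step 1): P = [6];  Q = [1]
  Insert 1 (step 2): P = [1] / [6];  Q = [1] / [2]
  Insert 3 (step 3): P = [1, 3] / [6];  Q = [1, 3] / [2]
  Insert 4 (step 4): P = [1, 3, 4] / [6];  Q = [1, 3, 4] / [2]
  Insert 5 (step 5): P = [1, 3, 4, 5] / [6];  Q = [1, 3, 4, 5] / [2]
  Insert 2 (step 6): P = [1, 2, 4, 5] / [3] / [6];  Q = [1, 3, 4, 5] / [2] / [6]
Final shape: (4, 1, 1).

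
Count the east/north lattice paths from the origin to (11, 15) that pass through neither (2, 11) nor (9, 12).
Number of paths = 4737330

Inclusion–exclusion. Total paths: C(26, 11) = 7726160. Through P₁: C(13, 2)·C(13, 9) = 55770. Through P₂: C(21, 9)·C(5, 2) = 2939300. Since P₁ is strictly southwest of P₂, a monotone path through both must visit P₁ then P₂; paths through both = C(13, 2)·C(8, 7)·C(5, 2) = 6240. Avoid both = 7726160 − 55770 − 2939300 + 6240 = 4737330.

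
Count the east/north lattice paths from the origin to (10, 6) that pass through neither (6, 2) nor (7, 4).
Number of paths = 3588

Inclusion–exclusion. Total paths: C(16, 10) = 8008. Through P₁: C(8, 6)·C(8, 4) = 1960. Through P₂: C(11, 7)·C(5, 3) = 3300. Since P₁ is strictly southwest of P₂, a monotone path through both must visit P₁ then P₂; paths through both = C(8, 6)·C(3, 1)·C(5, 3) = 840. Avoid both = 8008 − 1960 − 3300 + 840 = 3588.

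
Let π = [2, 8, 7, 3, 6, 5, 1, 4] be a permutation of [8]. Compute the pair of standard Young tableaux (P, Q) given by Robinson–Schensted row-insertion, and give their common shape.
P = [1, 3, 4] / [2, 5] / [6] / [7] / [8];  Q = [1, 2, 5] / [3, 8] / [4] / [6] / [7];  common shape = (3, 2, 1, 1, 1)

Row-insert the values π_1, π_2, … into P one at a time, bumping the leftmost entry strictly greater than the inserted value down to the next row. The recording tableau Q records, in position (i, j), the step at which that cell was added to P.
  Insert 2 (step 1): P = [2];  Q = [1]
  Insert 8 (step 2): P = [2, 8];  Q = [1, 2]
  Insert 7 (step 3): P = [2, 7] / [8];  Q = [1, 2] / [3]
  Insert 3 (step 4): P = [2, 3] / [7] / [8];  Q = [1, 2] / [3] / [4]
  Insert 6 (step 5): P = [2, 3, 6] / [7] / [8];  Q = [1, 2, 5] / [3] / [4]
  Insert 5 (step 6): P = [2, 3, 5] / [6] / [7] / [8];  Q = [1, 2, 5] / [3] / [4] / [6]
  Insert 1 (step 7): P = [1, 3, 5] / [2] / [6] / [7] / [8];  Q = [1, 2, 5] / [3] / [4] / [6] / [7]
  Insert 4 (step 8): P = [1, 3, 4] / [2, 5] / [6] / [7] / [8];  Q = [1, 2, 5] / [3, 8] / [4] / [6] / [7]
Final shape: (3, 2, 1, 1, 1).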